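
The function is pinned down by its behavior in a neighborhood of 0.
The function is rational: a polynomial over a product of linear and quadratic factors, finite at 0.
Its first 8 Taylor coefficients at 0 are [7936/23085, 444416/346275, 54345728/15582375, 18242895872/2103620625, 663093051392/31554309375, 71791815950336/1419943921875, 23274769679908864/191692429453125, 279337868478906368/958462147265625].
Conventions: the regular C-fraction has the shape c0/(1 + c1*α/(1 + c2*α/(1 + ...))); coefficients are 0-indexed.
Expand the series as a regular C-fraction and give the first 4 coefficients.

The regular C-fraction coefficients are [7936/23085, -56/15, 64/63, -467/756].

Taylor coefficients (read off): a_0 = 7936/23085, a_1 = 444416/346275, a_2 = 54345728/15582375, a_3 = 18242895872/2103620625.
c0 = a_0 = 7936/23085. Peel one level at a time: if S = 1 + c*α/S' with S'(0) = 1, then c is the α-coefficient of S and S' = c*α/(S - 1).
S_1 = c0/f = 1 + (-56/15)*α + (512/135)*α^2 + ...; c1 = -56/15.
S_2 = c1*α/(S_1 - 1) = 1 + (64/63)*α + (7472/11907)*α^2 + ...; c2 = 64/63.
S_3 = c2*α/(S_2 - 1) = 1 + (-467/756)*α + ...; c3 = -467/756.


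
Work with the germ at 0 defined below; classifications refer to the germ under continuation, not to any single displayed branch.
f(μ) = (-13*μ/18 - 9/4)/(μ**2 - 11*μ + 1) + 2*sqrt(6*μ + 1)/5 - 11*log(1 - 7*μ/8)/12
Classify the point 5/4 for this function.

The point is a regular point.

Denominator factors: μ**2 - 11*μ + 1 = -179/16 at μ = 5/4 — none vanishes.
Branch term log(1 - μ/(8/7)): argument at 5/4 is -3/32, nonzero, so 5/4 is not its branch point (a point on a principal cut is still regular for the continued germ).
Branch term sqrt(1 - μ/(-1/6)): argument at 5/4 is 17/2, nonzero, so 5/4 is not its branch point (a point on a principal cut is still regular for the continued germ).
So the germ continues analytically to 5/4.


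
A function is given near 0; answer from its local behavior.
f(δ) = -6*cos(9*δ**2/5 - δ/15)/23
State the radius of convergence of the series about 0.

The radius of convergence is infinite.

The factor cos(9*δ**2/5 - δ/15) is entire and contributes no finite singular point.
The polynomial part has no poles.
No finite singular points: the Taylor series at 0 converges everywhere.


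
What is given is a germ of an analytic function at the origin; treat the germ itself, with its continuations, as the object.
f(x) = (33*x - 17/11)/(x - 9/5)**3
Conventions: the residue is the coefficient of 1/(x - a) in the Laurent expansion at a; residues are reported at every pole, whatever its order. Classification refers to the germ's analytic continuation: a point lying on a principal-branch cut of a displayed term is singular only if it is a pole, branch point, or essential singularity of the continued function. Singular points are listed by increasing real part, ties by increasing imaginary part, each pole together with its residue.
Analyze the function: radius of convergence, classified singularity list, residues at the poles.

Denominator factor (x - 9/5)^3: pole of order 3 at 9/5, modulus 9/5.
The radius of convergence is the smallest modulus among the singular points: 9/5.
At the order-3 pole 9/5 set g(x) = (x - (9/5))^3*f(x) = 33*x - 17/11.
Order-3 pole: residue = g''(a)/2; g''(9/5) = 0, so the residue is 0.

Radius of convergence at 0: 9/5.
At 9/5: a pole of order 3; residue 0.


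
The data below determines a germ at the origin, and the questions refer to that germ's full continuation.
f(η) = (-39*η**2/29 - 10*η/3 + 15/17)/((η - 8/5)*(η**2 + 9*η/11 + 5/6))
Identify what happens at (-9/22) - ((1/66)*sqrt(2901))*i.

The denominator factor η**2 + 9*η/11 + 5/6 vanishes at (-9/22) - ((1/66)*sqrt(2901))*i and appears to the power 1; the numerator there equals (173981/59653) + ((2137/63162)*sqrt(2901))*i, nonzero, and no other factor vanishes.
Hence a pole whose order is the multiplicity, 1.

The point is a pole of order 1.


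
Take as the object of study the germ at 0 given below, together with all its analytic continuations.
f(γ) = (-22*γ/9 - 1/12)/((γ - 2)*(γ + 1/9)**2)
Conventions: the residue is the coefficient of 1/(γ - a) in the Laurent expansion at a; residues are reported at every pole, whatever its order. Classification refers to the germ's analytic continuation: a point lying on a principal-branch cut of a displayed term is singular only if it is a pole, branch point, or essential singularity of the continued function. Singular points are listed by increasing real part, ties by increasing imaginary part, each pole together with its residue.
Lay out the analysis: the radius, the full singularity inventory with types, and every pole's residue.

Denominator factor (γ - 2): pole of order 1 at 2, modulus 2.
Denominator factor (γ + 1/9)^2: pole of order 2 at -1/9, modulus 1/9.
The radius of convergence is the smallest modulus among the singular points: 1/9.
At the order-2 pole -1/9 set g(γ) = (γ - (-1/9))^2*f(γ) = (-22*γ/9 - 1/12)/(γ - 2).
Order-2 pole: residue = g'(a); g'(-1/9) = 1611/1444, so the residue is 1611/1444.
At the order-1 pole 2 set g(γ) = (γ - (2))*f(γ) = (-22*γ/9 - 1/12)/(γ + 1/9)**2.
Simple pole: residue = g(a) at a = 2, which is -1611/1444.
List the singular points by increasing real part (a conjugate pair: the negative imaginary part first).

Radius of convergence at 0: 1/9.
At -1/9: a pole of order 2; residue 1611/1444.
At 2: a pole of order 1; residue -1611/1444.


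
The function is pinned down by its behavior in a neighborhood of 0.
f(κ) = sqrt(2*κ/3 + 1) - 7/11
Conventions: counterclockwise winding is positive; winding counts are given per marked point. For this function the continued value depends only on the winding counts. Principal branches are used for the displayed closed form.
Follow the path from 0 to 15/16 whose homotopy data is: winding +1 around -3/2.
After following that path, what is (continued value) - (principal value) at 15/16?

Continued minus principal equals -(1/2)*sqrt(26).

The rational part is single-valued and drops out of the difference; each branch term changes only by its own monodromy.
(1)*sqrt(1 - κ/(-3/2)): winding +1 is odd, the square root flips sign, contributing -2*(1)*sqrt(1 - (15/16)/(-3/2)) = -2*(1)*sqrt(13/8) = -(1/2)*sqrt(26).
Summing the contributions at κ = 15/16 gives -(1/2)*sqrt(26).


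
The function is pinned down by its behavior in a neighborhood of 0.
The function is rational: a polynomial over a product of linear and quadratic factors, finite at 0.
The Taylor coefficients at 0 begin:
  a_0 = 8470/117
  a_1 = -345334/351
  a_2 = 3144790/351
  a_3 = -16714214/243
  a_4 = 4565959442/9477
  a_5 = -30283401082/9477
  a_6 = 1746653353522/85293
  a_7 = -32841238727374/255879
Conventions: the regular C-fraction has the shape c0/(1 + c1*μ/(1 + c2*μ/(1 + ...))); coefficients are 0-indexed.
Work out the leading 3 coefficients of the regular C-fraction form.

The regular C-fraction coefficients are [8470/117, 1427/105, -671854/149835].

Taylor coefficients (read off): a_0 = 8470/117, a_1 = -345334/351, a_2 = 3144790/351.
c0 = a_0 = 8470/117. Peel one level at a time: if S = 1 + c*μ/S' with S'(0) = 1, then c is the μ-coefficient of S and S' = c*μ/(S - 1).
S_1 = c0/f = 1 + (1427/105)*μ + (671854/11025)*μ^2 + ...; c1 = 1427/105.
S_2 = c1*μ/(S_1 - 1) = 1 + (-671854/149835)*μ + ...; c2 = -671854/149835.


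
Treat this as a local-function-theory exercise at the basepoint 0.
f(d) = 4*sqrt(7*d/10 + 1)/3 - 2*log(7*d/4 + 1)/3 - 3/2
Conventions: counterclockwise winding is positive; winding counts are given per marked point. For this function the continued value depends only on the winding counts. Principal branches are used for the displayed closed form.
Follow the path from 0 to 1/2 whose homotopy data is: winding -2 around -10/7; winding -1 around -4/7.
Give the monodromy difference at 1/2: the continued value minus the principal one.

The rational part is single-valued and drops out of the difference; each branch term changes only by its own monodromy.
(4/3)*sqrt(1 - d/(-10/7)): winding -2 is even, the square root returns to the same sheet, contribution 0.
(-2/3)*log(1 - d/(-4/7)): each positive loop around -4/7 adds 2*pi*i to the log, so winding -1 contributes (-2/3)*(-1)*2*pi*i = (4/3)*pi*i.
Summing the contributions at d = 1/2 gives (4/3)*pi*i.

Continued minus principal equals (4/3)*pi*i.


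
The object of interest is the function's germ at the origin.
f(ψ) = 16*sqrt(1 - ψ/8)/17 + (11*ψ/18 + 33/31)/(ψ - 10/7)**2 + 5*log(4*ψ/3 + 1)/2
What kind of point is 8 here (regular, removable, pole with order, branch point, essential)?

The point is an algebraic (square-root) branch point.

The term (16/17)*sqrt(1 - ψ/(8)) has argument 1 - 8/(8) = 0 at 8: a square-root (algebraic, two-sheeted) branch point; the remaining terms are analytic or single-valued there.


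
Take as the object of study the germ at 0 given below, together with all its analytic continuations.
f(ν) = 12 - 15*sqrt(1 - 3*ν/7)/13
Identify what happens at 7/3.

The point is an algebraic (square-root) branch point.

The term (-15/13)*sqrt(1 - ν/(7/3)) has argument 1 - 7/3/(7/3) = 0 at 7/3: a square-root (algebraic, two-sheeted) branch point; the remaining terms are analytic or single-valued there.


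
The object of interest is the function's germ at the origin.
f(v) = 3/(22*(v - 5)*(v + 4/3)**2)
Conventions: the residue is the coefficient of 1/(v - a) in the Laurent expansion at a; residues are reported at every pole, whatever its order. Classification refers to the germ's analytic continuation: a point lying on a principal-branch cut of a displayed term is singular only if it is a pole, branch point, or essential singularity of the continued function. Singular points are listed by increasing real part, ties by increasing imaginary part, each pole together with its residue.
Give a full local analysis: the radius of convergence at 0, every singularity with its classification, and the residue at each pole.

Denominator factor (v - 5): pole of order 1 at 5, modulus 5.
Denominator factor (v + 4/3)^2: pole of order 2 at -4/3, modulus 4/3.
The radius of convergence is the smallest modulus among the singular points: 4/3.
At the order-2 pole -4/3 set g(v) = (v - (-4/3))^2*f(v) = 3/(22*(v - 5)).
Order-2 pole: residue = g'(a); g'(-4/3) = -27/7942, so the residue is -27/7942.
At the order-1 pole 5 set g(v) = (v - (5))*f(v) = 3/(22*(v + 4/3)**2).
Simple pole: residue = g(a) at a = 5, which is 27/7942.
List the singular points by increasing real part (a conjugate pair: the negative imaginary part first).

Radius of convergence at 0: 4/3.
At -4/3: a pole of order 2; residue -27/7942.
At 5: a pole of order 1; residue 27/7942.


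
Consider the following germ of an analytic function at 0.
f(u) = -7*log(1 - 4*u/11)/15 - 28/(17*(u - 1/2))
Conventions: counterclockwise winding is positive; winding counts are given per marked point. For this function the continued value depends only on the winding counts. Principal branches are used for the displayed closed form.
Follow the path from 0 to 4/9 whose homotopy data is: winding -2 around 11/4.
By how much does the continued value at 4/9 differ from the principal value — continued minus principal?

The rational part is single-valued and drops out of the difference; each branch term changes only by its own monodromy.
(-7/15)*log(1 - u/(11/4)): each positive loop around 11/4 adds 2*pi*i to the log, so winding -2 contributes (-7/15)*(-2)*2*pi*i = (28/15)*pi*i.
Summing the contributions at u = 4/9 gives (28/15)*pi*i.

Continued minus principal equals (28/15)*pi*i.


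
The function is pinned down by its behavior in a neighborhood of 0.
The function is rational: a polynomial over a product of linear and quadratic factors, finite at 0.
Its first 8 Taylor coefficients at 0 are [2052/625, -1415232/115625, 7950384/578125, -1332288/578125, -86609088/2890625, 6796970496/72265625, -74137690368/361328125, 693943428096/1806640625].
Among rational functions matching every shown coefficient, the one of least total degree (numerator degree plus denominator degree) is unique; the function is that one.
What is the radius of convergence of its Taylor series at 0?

The radius of convergence is 5/6.

No rational of total degree below 5 reproduces all 8 coefficients; solving the [2/3] Pade equations on them gives f(r) = (-28*r**2/3 - 9*r/37 + 19/10)/(r + 5/6)**3, whose expansion matches every shown term.
Denominator factor (r + 5/6)^3: pole of order 3 at -5/6, modulus 5/6.
The radius of convergence is the smallest modulus among the singular points: 5/6.


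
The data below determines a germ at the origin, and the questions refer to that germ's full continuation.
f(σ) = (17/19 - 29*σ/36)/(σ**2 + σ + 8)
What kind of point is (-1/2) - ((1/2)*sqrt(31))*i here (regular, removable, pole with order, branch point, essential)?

The point is a pole of order 1.

The denominator factor σ**2 + σ + 8 vanishes at (-1/2) - ((1/2)*sqrt(31))*i and appears to the power 1; the numerator there equals (1775/1368) + ((29/72)*sqrt(31))*i, nonzero, and no other factor vanishes.
Hence a pole whose order is the multiplicity, 1.


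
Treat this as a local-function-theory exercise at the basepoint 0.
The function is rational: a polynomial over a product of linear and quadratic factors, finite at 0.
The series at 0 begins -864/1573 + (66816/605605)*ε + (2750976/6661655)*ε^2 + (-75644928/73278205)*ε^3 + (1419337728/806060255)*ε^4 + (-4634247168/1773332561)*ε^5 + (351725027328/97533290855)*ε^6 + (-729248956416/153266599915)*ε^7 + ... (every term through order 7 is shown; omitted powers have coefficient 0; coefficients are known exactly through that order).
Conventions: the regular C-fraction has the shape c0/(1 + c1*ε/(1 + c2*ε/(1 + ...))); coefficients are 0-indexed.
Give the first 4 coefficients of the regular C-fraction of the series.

The regular C-fraction coefficients are [-864/1573, 232/1155, -132098/33495, 1890/319].

Taylor coefficients (read off): a_0 = -864/1573, a_1 = 66816/605605, a_2 = 2750976/6661655, a_3 = -75644928/73278205.
c0 = a_0 = -864/1573. Peel one level at a time: if S = 1 + c*ε/S' with S'(0) = 1, then c is the ε-coefficient of S and S' = c*ε/(S - 1).
S_1 = c0/f = 1 + (232/1155)*ε + (1056784/1334025)*ε^2 + ...; c1 = 232/1155.
S_2 = c1*ε/(S_1 - 1) = 1 + (-132098/33495)*ε + (2377764/101761)*ε^2 + ...; c2 = -132098/33495.
S_3 = c2*ε/(S_2 - 1) = 1 + (1890/319)*ε + ...; c3 = 1890/319.


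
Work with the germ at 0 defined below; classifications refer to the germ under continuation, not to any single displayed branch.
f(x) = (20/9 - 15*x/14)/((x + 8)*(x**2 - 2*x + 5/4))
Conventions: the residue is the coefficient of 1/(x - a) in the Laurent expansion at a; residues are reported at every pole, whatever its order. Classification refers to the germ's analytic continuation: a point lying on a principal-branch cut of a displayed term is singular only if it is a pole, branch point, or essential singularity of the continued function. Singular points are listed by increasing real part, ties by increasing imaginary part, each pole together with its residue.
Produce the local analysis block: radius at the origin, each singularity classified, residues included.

Radius of convergence at 0: (1/2)*sqrt(5).
At -8: a pole of order 1; residue 544/4095.
At (1) - (1/2)*i: a pole of order 1; residue (-272/4095) + (113/910)*i.
At (1) + (1/2)*i: a pole of order 1; residue (-272/4095) - (113/910)*i.

Denominator factor (x + 8): pole of order 1 at -8, modulus 8.
Denominator factor (x**2 - 2*x + 5/4): discriminant -1, complex-conjugate roots (1) + (1/2)*i and (1) - (1/2)*i; poles of order 1, moduli (1/2)*sqrt(5) and (1/2)*sqrt(5).
The radius of convergence is the smallest modulus among the singular points: (1/2)*sqrt(5).
At the order-1 pole -8 set g(x) = (x - (-8))*f(x) = (20/9 - 15*x/14)/(x**2 - 2*x + 5/4).
Simple pole: residue = g(a) at a = -8, which is 544/4095.
The factor x**2 - 2*x + 5/4 splits as (x - a)(x - a') with a = (1) - (1/2)*i, a' = (1) + (1/2)*i. At the order-1 pole a set g(x) = (x - a)*f(x) = [(20/9 - 15*x/14)/(x + 8)] / (x - a').
Simple pole: residue = g(a) at a = (1) - (1/2)*i, which is (-272/4095) + (113/910)*i.
The factor x**2 - 2*x + 5/4 splits as (x - a)(x - a') with a = (1) + (1/2)*i, a' = (1) - (1/2)*i. At the order-1 pole a set g(x) = (x - a)*f(x) = [(20/9 - 15*x/14)/(x + 8)] / (x - a').
Simple pole: residue = g(a) at a = (1) + (1/2)*i, which is (-272/4095) - (113/910)*i.
List the singular points by increasing real part (a conjugate pair: the negative imaginary part first).


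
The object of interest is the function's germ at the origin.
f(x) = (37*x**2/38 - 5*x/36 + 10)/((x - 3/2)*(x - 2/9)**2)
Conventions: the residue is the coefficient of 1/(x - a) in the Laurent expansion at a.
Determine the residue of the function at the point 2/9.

The residue is -127955/20102.

At the order-2 pole 2/9 set g(x) = (x - (2/9))^2*f(x) = (37*x**2/38 - 5*x/36 + 10)/(x - 3/2).
Order-2 pole: residue = g'(a); g'(2/9) = -127955/20102, so the residue is -127955/20102.


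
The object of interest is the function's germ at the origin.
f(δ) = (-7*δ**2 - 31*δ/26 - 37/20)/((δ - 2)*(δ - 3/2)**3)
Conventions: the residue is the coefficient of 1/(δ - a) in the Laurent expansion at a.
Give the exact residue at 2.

The residue is -16762/65.

At the order-1 pole 2 set g(δ) = (δ - (2))*f(δ) = (-7*δ**2 - 31*δ/26 - 37/20)/(δ - 3/2)**3.
Simple pole: residue = g(a) at a = 2, which is -16762/65.


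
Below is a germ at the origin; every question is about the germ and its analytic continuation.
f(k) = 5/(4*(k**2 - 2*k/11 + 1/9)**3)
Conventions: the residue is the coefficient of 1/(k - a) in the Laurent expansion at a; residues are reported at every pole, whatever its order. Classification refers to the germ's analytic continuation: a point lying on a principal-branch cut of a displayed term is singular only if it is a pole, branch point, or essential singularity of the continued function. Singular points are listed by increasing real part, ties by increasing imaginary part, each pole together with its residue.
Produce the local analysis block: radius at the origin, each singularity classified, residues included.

Radius of convergence at 0: 1/3.
At (1/11) - ((4/33)*sqrt(7))*i: a pole of order 3; residue ((587030895/22478848)*sqrt(7))*i.
At (1/11) + ((4/33)*sqrt(7))*i: a pole of order 3; residue -((587030895/22478848)*sqrt(7))*i.

Denominator factor (k**2 - 2*k/11 + 1/9)^3: discriminant -448/1089, complex-conjugate roots (1/11) + ((4/33)*sqrt(7))*i and (1/11) - ((4/33)*sqrt(7))*i; poles of order 3, moduli 1/3 and 1/3.
The radius of convergence is the smallest modulus among the singular points: 1/3.
The factor k**2 - 2*k/11 + 1/9 splits as (k - a)(k - a') with a = (1/11) - ((4/33)*sqrt(7))*i, a' = (1/11) + ((4/33)*sqrt(7))*i. At the order-3 pole a set g(k) = (k - a)^3*f(k) = [5/4] / (k - a')^3.
Order-3 pole: residue = g''(a)/2; g''((1/11) - ((4/33)*sqrt(7))*i) = ((587030895/11239424)*sqrt(7))*i, so the residue is ((587030895/22478848)*sqrt(7))*i.
The factor k**2 - 2*k/11 + 1/9 splits as (k - a)(k - a') with a = (1/11) + ((4/33)*sqrt(7))*i, a' = (1/11) - ((4/33)*sqrt(7))*i. At the order-3 pole a set g(k) = (k - a)^3*f(k) = [5/4] / (k - a')^3.
Order-3 pole: residue = g''(a)/2; g''((1/11) + ((4/33)*sqrt(7))*i) = -((587030895/11239424)*sqrt(7))*i, so the residue is -((587030895/22478848)*sqrt(7))*i.
List the singular points by increasing real part (a conjugate pair: the negative imaginary part first).


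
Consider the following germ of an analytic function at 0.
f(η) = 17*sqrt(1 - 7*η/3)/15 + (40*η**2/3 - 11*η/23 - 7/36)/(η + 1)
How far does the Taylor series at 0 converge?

The radius of convergence is 3/7.

Denominator factor (η + 1): pole of order 1 at -1, modulus 1.
Branch term (17/15)*sqrt(1 - η/(3/7)): its argument vanishes at η = 3/7, a square-root branch point, modulus 3/7.
The radius of convergence is the smallest modulus among the singular points: 3/7.


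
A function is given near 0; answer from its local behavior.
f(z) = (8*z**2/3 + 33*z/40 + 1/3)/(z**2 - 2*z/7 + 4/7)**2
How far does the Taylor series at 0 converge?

The radius of convergence is (2/7)*sqrt(7).

Denominator factor (z**2 - 2*z/7 + 4/7)^2: discriminant -108/49, complex-conjugate roots (1/7) + ((3/7)*sqrt(3))*i and (1/7) - ((3/7)*sqrt(3))*i; poles of order 2, moduli (2/7)*sqrt(7) and (2/7)*sqrt(7).
The radius of convergence is the smallest modulus among the singular points: (2/7)*sqrt(7).


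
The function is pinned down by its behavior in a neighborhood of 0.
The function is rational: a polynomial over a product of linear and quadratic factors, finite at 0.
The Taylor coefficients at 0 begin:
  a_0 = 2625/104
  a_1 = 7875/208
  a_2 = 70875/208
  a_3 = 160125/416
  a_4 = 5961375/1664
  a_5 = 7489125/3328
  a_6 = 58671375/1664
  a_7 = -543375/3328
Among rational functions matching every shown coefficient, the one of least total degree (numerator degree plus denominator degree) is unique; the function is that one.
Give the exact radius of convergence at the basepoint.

The radius of convergence is 2/7.

No rational of total degree below 3 reproduces all 8 coefficients; solving the [0/3] Pade equations on them gives f(σ) = 15/(13*(σ - 2/5)**2*(σ + 2/7)), whose expansion matches every shown term.
Denominator factor (σ + 2/7): pole of order 1 at -2/7, modulus 2/7.
Denominator factor (σ - 2/5)^2: pole of order 2 at 2/5, modulus 2/5.
The radius of convergence is the smallest modulus among the singular points: 2/7.


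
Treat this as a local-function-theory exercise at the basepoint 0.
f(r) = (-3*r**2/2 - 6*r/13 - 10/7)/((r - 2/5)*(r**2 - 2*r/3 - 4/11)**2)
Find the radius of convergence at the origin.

Denominator factor (r**2 - 2*r/3 - 4/11)^2: discriminant 188/99, real irrational roots 1/3 + (1/33)*sqrt(517) and 1/3 - (1/33)*sqrt(517); poles of order 2, moduli 1/3 + (1/33)*sqrt(517) and -1/3 + (1/33)*sqrt(517).
Denominator factor (r - 2/5): pole of order 1 at 2/5, modulus 2/5.
The radius of convergence is the smallest modulus among the singular points: -1/3 + (1/33)*sqrt(517).

The radius of convergence is -1/3 + (1/33)*sqrt(517).


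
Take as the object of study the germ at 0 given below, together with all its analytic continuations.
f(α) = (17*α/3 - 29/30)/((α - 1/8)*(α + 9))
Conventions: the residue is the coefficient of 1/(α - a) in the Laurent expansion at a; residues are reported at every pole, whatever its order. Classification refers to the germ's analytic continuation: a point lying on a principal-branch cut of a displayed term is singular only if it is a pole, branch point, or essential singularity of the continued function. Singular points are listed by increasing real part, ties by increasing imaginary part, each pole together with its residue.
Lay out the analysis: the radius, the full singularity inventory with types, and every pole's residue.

Radius of convergence at 0: 1/8.
At -9: a pole of order 1; residue 6236/1095.
At 1/8: a pole of order 1; residue -31/1095.

Denominator factor (α - 1/8): pole of order 1 at 1/8, modulus 1/8.
Denominator factor (α + 9): pole of order 1 at -9, modulus 9.
The radius of convergence is the smallest modulus among the singular points: 1/8.
At the order-1 pole -9 set g(α) = (α - (-9))*f(α) = (17*α/3 - 29/30)/(α - 1/8).
Simple pole: residue = g(a) at a = -9, which is 6236/1095.
At the order-1 pole 1/8 set g(α) = (α - (1/8))*f(α) = (17*α/3 - 29/30)/(α + 9).
Simple pole: residue = g(a) at a = 1/8, which is -31/1095.
List the singular points by increasing real part (a conjugate pair: the negative imaginary part first).


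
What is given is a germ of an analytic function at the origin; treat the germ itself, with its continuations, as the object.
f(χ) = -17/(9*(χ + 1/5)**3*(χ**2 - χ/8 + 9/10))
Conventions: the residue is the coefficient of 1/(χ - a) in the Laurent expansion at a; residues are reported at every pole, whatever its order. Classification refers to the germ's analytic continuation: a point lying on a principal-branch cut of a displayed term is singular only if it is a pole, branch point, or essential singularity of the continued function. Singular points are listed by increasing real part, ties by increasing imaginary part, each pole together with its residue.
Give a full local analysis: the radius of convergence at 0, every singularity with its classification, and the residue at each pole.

Radius of convergence at 0: 1/5.
At -1/5: a pole of order 3; residue 93755000/64701513.
At (1/16) - ((1/80)*sqrt(5735))*i: a pole of order 1; residue (-46877500/64701513) + ((83121500/8245848379)*sqrt(5735))*i.
At (1/16) + ((1/80)*sqrt(5735))*i: a pole of order 1; residue (-46877500/64701513) - ((83121500/8245848379)*sqrt(5735))*i.

Denominator factor (χ**2 - χ/8 + 9/10): discriminant -1147/320, complex-conjugate roots (1/16) + ((1/80)*sqrt(5735))*i and (1/16) - ((1/80)*sqrt(5735))*i; poles of order 1, moduli (3/10)*sqrt(10) and (3/10)*sqrt(10).
Denominator factor (χ + 1/5)^3: pole of order 3 at -1/5, modulus 1/5.
The radius of convergence is the smallest modulus among the singular points: 1/5.
At the order-3 pole -1/5 set g(χ) = (χ - (-1/5))^3*f(χ) = -17/(9*(χ**2 - χ/8 + 9/10)).
Order-3 pole: residue = g''(a)/2; g''(-1/5) = 187510000/64701513, so the residue is 93755000/64701513.
The factor χ**2 - χ/8 + 9/10 splits as (χ - a)(χ - a') with a = (1/16) - ((1/80)*sqrt(5735))*i, a' = (1/16) + ((1/80)*sqrt(5735))*i. At the order-1 pole a set g(χ) = (χ - a)*f(χ) = [-17/(9*(χ + 1/5)**3)] / (χ - a').
Simple pole: residue = g(a) at a = (1/16) - ((1/80)*sqrt(5735))*i, which is (-46877500/64701513) + ((83121500/8245848379)*sqrt(5735))*i.
The factor χ**2 - χ/8 + 9/10 splits as (χ - a)(χ - a') with a = (1/16) + ((1/80)*sqrt(5735))*i, a' = (1/16) - ((1/80)*sqrt(5735))*i. At the order-1 pole a set g(χ) = (χ - a)*f(χ) = [-17/(9*(χ + 1/5)**3)] / (χ - a').
Simple pole: residue = g(a) at a = (1/16) + ((1/80)*sqrt(5735))*i, which is (-46877500/64701513) - ((83121500/8245848379)*sqrt(5735))*i.
List the singular points by increasing real part (a conjugate pair: the negative imaginary part first).


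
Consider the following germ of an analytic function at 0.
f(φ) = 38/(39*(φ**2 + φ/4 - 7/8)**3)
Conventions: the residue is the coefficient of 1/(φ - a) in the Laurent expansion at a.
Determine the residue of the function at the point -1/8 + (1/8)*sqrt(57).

The residue is (4096/126711)*sqrt(57).

The factor φ**2 + φ/4 - 7/8 splits as (φ - a)(φ - a') with a = -1/8 + (1/8)*sqrt(57), a' = -1/8 - (1/8)*sqrt(57). At the order-3 pole a set g(φ) = (φ - a)^3*f(φ) = [38/39] / (φ - a')^3.
Order-3 pole: residue = g''(a)/2; g''(-1/8 + (1/8)*sqrt(57)) = (8192/126711)*sqrt(57), so the residue is (4096/126711)*sqrt(57).


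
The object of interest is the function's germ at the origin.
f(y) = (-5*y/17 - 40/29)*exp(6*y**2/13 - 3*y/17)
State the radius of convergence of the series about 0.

The radius of convergence is infinite.

The factor exp(6*y**2/13 - 3*y/17) is entire and contributes no finite singular point.
The polynomial part has no poles.
No finite singular points: the Taylor series at 0 converges everywhere.


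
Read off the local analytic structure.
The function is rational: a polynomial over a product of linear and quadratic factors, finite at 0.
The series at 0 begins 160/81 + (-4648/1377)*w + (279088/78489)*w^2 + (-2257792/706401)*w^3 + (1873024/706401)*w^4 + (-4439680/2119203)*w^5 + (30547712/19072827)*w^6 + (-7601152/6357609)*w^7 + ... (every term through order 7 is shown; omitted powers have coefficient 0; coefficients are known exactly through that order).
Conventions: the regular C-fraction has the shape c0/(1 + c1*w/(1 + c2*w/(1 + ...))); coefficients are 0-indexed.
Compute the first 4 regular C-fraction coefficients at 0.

Taylor coefficients (read off): a_0 = 160/81, a_1 = -4648/1377, a_2 = 279088/78489, a_3 = -2257792/706401.
c0 = a_0 = 160/81. Peel one level at a time: if S = 1 + c*w/S' with S'(0) = 1, then c is the w-coefficient of S and S' = c*w/(S - 1).
S_1 = c0/f = 1 + (581/340)*w + (7379737/6589200)*w^2 + ...; c1 = 581/340.
S_2 = c1*w/(S_1 - 1) = 1 + (-7379737/11259780)*w + (535628252/3290207067)*w^2 + ...; c2 = -7379737/11259780.
S_3 = c2*w/(S_2 - 1) = 1 + (182113605680/733184250687)*w + ...; c3 = 182113605680/733184250687.

The regular C-fraction coefficients are [160/81, 581/340, -7379737/11259780, 182113605680/733184250687].


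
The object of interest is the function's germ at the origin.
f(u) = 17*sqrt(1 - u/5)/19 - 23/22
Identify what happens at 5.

The point is an algebraic (square-root) branch point.

The term (17/19)*sqrt(1 - u/(5)) has argument 1 - 5/(5) = 0 at 5: a square-root (algebraic, two-sheeted) branch point; the remaining terms are analytic or single-valued there.


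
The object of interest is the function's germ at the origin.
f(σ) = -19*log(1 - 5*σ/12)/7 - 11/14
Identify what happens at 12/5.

The term (-19/7)*log(1 - σ/(12/5)) has argument 1 - 12/5/(12/5) = 0 at 12/5: a logarithmic (infinitely-sheeted) branch point; the remaining terms are analytic or single-valued there.

The point is a logarithmic branch point.


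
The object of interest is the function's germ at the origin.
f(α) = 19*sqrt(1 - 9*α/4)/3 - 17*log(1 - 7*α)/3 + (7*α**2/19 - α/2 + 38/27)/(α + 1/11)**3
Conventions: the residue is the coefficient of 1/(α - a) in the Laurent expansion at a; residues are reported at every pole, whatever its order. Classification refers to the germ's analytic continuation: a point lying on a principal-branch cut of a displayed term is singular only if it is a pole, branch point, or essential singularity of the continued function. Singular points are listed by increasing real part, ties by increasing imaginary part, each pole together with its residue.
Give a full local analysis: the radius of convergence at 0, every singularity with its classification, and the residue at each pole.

Radius of convergence at 0: 1/11.
At -1/11: a pole of order 3; residue 7/19.
At 1/7: a logarithmic branch point.
At 4/9: an algebraic (square-root) branch point.

Denominator factor (α + 1/11)^3: pole of order 3 at -1/11, modulus 1/11.
Branch term (19/3)*sqrt(1 - α/(4/9)): its argument vanishes at α = 4/9, a square-root branch point, modulus 4/9.
Branch term (-17/3)*log(1 - α/(1/7)): its argument vanishes at α = 1/7, a logarithmic branch point, modulus 1/7.
The radius of convergence is the smallest modulus among the singular points: 1/11.
The branch terms are analytic at -1/11 and contribute nothing to the residue; only the rational part matters.
At the order-3 pole -1/11 set g(α) = (α - (-1/11))^3*(rational part) = 7*α**2/19 - α/2 + 38/27.
Order-3 pole: residue = g''(a)/2; g''(-1/11) = 14/19, so the residue is 7/19.
List the singular points by increasing real part (a conjugate pair: the negative imaginary part first).


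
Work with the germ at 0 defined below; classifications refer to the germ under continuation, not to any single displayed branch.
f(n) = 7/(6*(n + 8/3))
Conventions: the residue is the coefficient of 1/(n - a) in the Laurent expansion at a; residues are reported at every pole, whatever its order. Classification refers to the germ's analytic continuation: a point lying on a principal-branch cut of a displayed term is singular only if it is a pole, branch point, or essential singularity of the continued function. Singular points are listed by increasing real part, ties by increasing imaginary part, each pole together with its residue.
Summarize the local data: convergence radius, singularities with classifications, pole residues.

Denominator factor (n + 8/3): pole of order 1 at -8/3, modulus 8/3.
The radius of convergence is the smallest modulus among the singular points: 8/3.
At the order-1 pole -8/3 set g(n) = (n - (-8/3))*f(n) = 7/6.
Simple pole: residue = g(a) at a = -8/3, which is 7/6.

Radius of convergence at 0: 8/3.
At -8/3: a pole of order 1; residue 7/6.


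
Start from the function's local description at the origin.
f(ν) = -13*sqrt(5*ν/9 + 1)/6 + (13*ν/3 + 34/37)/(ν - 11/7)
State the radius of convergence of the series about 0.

Denominator factor (ν - 11/7): pole of order 1 at 11/7, modulus 11/7.
Branch term (-13/6)*sqrt(1 - ν/(-9/5)): its argument vanishes at ν = -9/5, a square-root branch point, modulus 9/5.
The radius of convergence is the smallest modulus among the singular points: 11/7.

The radius of convergence is 11/7.


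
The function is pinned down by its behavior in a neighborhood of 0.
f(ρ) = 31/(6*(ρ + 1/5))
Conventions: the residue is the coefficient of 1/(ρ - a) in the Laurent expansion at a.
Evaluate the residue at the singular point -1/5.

The residue is 31/6.

At the order-1 pole -1/5 set g(ρ) = (ρ - (-1/5))*f(ρ) = 31/6.
Simple pole: residue = g(a) at a = -1/5, which is 31/6.


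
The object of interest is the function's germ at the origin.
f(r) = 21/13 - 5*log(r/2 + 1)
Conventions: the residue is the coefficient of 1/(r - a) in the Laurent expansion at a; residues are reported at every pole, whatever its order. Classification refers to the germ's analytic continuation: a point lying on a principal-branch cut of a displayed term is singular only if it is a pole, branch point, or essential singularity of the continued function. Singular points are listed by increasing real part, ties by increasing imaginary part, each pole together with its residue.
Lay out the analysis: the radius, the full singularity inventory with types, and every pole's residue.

Radius of convergence at 0: 2.
At -2: a logarithmic branch point.

Branch term (-5)*log(1 - r/(-2)): its argument vanishes at r = -2, a logarithmic branch point, modulus 2.
The radius of convergence is the smallest modulus among the singular points: 2.


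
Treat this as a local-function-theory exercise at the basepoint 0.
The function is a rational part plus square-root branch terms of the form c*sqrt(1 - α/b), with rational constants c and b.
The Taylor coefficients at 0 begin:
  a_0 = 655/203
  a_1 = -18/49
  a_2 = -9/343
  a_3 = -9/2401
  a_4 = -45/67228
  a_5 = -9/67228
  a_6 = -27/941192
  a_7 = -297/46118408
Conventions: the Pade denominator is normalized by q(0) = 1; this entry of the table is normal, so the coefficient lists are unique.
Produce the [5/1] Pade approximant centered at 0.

Taylor coefficients needed (read off): a_0 = 655/203, a_1 = -18/49, a_2 = -9/343, a_3 = -9/2401, a_4 = -45/67228, a_5 = -9/67228, a_6 = -27/941192.
Write the denominator as Q(α) = 1 + q1*α. Requiring Q*f - P = O(α^7) with deg P <= 5 kills the coefficients of α^6..α^6 in Q*f:
  α^6: a_6 + q1*a_5 = 0, i.e. -27/941192 + (-9/67228)*q1 = 0.
Solving this linear system: q1 = -3/14.
The numerator is Q*f truncated at degree 5: P0 = a_0 = 655/203; P1 = a_1 + q1*a_0 = -3009/2842; P2 = a_2 + q1*a_1 = 18/343; P3 = a_3 + q1*a_2 = 9/4802; P4 = a_4 + q1*a_3 = 9/67228; P5 = a_5 + q1*a_4 = 9/941192.

The Pade approximant has numerator coefficients [655/203, -3009/2842, 18/343, 9/4802, 9/67228, 9/941192]; denominator coefficients [1, -3/14].


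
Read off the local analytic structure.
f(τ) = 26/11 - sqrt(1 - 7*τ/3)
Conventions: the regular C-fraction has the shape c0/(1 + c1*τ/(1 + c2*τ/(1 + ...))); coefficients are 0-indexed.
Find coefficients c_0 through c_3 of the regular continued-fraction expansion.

The regular C-fraction coefficients are [15/11, -77/90, 49/180, 5/4].

Taylor coefficients (expand at 0): a_0 = 15/11, a_1 = 7/6, a_2 = 49/72, a_3 = 343/432.
c0 = a_0 = 15/11. Peel one level at a time: if S = 1 + c*τ/S' with S'(0) = 1, then c is the τ-coefficient of S and S' = c*τ/(S - 1).
S_1 = c0/f = 1 + (-77/90)*τ + (3773/16200)*τ^2 + ...; c1 = -77/90.
S_2 = c1*τ/(S_1 - 1) = 1 + (49/180)*τ + (-49/144)*τ^2 + ...; c2 = 49/180.
S_3 = c2*τ/(S_2 - 1) = 1 + (5/4)*τ + ...; c3 = 5/4.


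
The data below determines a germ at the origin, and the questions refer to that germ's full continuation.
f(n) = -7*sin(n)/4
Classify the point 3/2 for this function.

The point is a regular point.

There is no denominator, hence no pole anywhere.
The factor -sin(n) is entire.
So the germ continues analytically to 3/2.


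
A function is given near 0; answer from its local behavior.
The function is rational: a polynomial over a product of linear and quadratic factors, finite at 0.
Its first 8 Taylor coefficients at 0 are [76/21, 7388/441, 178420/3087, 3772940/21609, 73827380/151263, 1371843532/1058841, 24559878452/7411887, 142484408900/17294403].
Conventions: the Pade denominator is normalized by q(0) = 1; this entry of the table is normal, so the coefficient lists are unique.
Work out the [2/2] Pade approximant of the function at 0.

Taylor coefficients needed (read off): a_0 = 76/21, a_1 = 7388/441, a_2 = 178420/3087, a_3 = 3772940/21609, a_4 = 73827380/151263.
Write the denominator as Q(ω) = 1 + q1*ω + q2*ω^2. Requiring Q*f - P = O(ω^5) with deg P <= 2 kills the coefficients of ω^3..ω^4 in Q*f:
  ω^3: a_3 + q1*a_2 + q2*a_1 = 0, i.e. 3772940/21609 + (178420/3087)*q1 + (7388/441)*q2 = 0.
  ω^4: a_4 + q1*a_3 + q2*a_2 = 0, i.e. 73827380/151263 + (3772940/21609)*q1 + (178420/3087)*q2 = 0.
Solving this linear system: q1 = -8146127/1767507, q2 = 9682900/1767507.
The numerator is Q*f truncated at degree 2: P0 = a_0 = 76/21; P1 = a_1 + q1*a_0 = 388592/5302521; P2 = a_2 + q1*a_1 + q2*a_0 = 6562256/15907563.

The Pade approximant has numerator coefficients [76/21, 388592/5302521, 6562256/15907563]; denominator coefficients [1, -8146127/1767507, 9682900/1767507].


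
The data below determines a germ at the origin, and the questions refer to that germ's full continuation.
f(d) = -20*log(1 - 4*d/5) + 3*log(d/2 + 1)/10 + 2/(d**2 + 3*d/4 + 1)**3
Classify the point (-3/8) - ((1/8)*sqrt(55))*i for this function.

The point is a pole of order 3.

The denominator factor d**2 + 3*d/4 + 1 vanishes at (-3/8) - ((1/8)*sqrt(55))*i and appears to the power 3; the numerator there equals 2, nonzero, and no other factor vanishes.
The branch terms are analytic at this point.
Hence a pole whose order is the multiplicity, 3.


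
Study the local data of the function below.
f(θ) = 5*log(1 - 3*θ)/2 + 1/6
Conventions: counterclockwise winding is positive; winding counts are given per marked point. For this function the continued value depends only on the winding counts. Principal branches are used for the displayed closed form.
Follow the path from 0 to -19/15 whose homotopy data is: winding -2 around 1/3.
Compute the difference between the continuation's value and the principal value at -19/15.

Continued minus principal equals -(10)*pi*i.

The rational part is single-valued and drops out of the difference; each branch term changes only by its own monodromy.
(5/2)*log(1 - θ/(1/3)): each positive loop around 1/3 adds 2*pi*i to the log, so winding -2 contributes (5/2)*(-2)*2*pi*i = -(10)*pi*i.
Summing the contributions at θ = -19/15 gives -(10)*pi*i.


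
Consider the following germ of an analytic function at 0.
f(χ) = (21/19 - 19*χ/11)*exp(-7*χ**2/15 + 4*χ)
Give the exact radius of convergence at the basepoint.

The factor exp(-7*χ**2/15 + 4*χ) is entire and contributes no finite singular point.
The polynomial part has no poles.
No finite singular points: the Taylor series at 0 converges everywhere.

The radius of convergence is infinite.


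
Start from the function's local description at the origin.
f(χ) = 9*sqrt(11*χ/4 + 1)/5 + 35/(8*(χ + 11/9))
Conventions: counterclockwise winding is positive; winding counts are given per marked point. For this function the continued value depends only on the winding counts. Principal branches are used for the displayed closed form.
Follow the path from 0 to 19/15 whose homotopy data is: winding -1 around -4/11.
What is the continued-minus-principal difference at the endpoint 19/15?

Continued minus principal equals -(3/25)*sqrt(4035).

The rational part is single-valued and drops out of the difference; each branch term changes only by its own monodromy.
(9/5)*sqrt(1 - χ/(-4/11)): winding -1 is odd, the square root flips sign, contributing -2*(9/5)*sqrt(1 - (19/15)/(-4/11)) = -2*(9/5)*sqrt(269/60) = -(3/25)*sqrt(4035).
Summing the contributions at χ = 19/15 gives -(3/25)*sqrt(4035).
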